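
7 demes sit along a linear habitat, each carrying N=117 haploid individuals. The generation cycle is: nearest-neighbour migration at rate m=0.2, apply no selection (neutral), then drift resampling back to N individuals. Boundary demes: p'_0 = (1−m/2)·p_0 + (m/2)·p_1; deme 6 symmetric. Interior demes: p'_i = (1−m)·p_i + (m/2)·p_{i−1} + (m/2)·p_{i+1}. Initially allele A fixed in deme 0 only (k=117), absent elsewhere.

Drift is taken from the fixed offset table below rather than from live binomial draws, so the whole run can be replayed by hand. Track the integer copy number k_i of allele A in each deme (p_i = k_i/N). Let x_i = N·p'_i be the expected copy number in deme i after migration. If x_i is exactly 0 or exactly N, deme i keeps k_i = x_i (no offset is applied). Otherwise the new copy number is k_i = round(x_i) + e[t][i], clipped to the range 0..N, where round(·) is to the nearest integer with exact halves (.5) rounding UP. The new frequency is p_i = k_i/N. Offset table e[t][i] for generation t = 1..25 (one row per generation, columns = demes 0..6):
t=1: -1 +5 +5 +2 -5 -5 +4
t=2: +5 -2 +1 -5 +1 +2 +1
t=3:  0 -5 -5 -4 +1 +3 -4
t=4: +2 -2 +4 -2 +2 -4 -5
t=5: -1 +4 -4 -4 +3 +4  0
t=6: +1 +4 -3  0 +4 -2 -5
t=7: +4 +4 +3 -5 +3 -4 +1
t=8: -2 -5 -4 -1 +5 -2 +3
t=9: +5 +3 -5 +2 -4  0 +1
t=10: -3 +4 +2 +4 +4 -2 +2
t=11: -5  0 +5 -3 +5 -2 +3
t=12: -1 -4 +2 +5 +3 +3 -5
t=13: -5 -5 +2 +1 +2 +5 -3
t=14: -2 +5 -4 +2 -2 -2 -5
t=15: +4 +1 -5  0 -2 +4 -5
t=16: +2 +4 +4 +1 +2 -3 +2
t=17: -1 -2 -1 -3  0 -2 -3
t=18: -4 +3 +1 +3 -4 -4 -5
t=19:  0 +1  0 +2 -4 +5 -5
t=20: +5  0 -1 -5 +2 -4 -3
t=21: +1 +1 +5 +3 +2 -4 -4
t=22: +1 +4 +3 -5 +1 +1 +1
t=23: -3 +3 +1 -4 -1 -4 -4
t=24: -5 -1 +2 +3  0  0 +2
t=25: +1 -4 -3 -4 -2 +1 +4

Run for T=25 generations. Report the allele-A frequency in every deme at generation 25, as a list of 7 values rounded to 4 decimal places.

t=0: k=[117 0 0 0 0 0 0]
t=1: x=[105.3000 11.7000 0.0000 0.0000 0.0000 0.0000 0.0000] k=[104 17 0 0 0 0 0]
t=2: x=[95.3000 24.0000 1.7000 0.0000 0.0000 0.0000 0.0000] k=[100 22 3 0 0 0 0]
t=3: x=[92.2000 27.9000 4.6000 0.3000 0.0000 0.0000 0.0000] k=[92 23 0 0 0 0 0]
t=4: x=[85.1000 27.6000 2.3000 0.0000 0.0000 0.0000 0.0000] k=[87 26 6 0 0 0 0]
t=5: x=[80.9000 30.1000 7.4000 0.6000 0.0000 0.0000 0.0000] k=[80 34 3 0 0 0 0]
t=6: x=[75.4000 35.5000 5.8000 0.3000 0.0000 0.0000 0.0000] k=[76 40 3 0 0 0 0]
t=7: x=[72.4000 39.9000 6.4000 0.3000 0.0000 0.0000 0.0000] k=[76 44 9 0 0 0 0]
t=8: x=[72.8000 43.7000 11.6000 0.9000 0.0000 0.0000 0.0000] k=[71 39 8 0 0 0 0]
t=9: x=[67.8000 39.1000 10.3000 0.8000 0.0000 0.0000 0.0000] k=[73 42 5 3 0 0 0]
t=10: x=[69.9000 41.4000 8.5000 2.9000 0.3000 0.0000 0.0000] k=[67 45 11 7 4 0 0]
t=11: x=[64.8000 43.8000 14.0000 7.1000 3.9000 0.4000 0.0000] k=[60 44 19 4 9 0 0]
t=12: x=[58.4000 43.1000 20.0000 6.0000 7.6000 0.9000 0.0000] k=[57 39 22 11 11 4 0]
t=13: x=[55.2000 39.1000 22.6000 12.1000 10.3000 4.3000 0.4000] k=[50 34 25 13 12 9 0]
t=14: x=[48.4000 34.7000 24.7000 14.1000 11.8000 8.4000 0.9000] k=[46 40 21 16 10 6 0]
t=15: x=[45.4000 38.7000 22.4000 15.9000 10.2000 5.8000 0.6000] k=[49 40 17 16 8 10 0]
t=16: x=[48.1000 38.6000 19.2000 15.3000 9.0000 8.8000 1.0000] k=[50 43 23 16 11 6 3]
t=17: x=[49.3000 41.7000 24.3000 16.2000 11.0000 6.2000 3.3000] k=[48 40 23 13 11 4 0]
t=18: x=[47.2000 39.1000 23.7000 13.8000 10.5000 4.3000 0.4000] k=[43 42 25 17 7 0 0]
t=19: x=[42.9000 40.4000 25.9000 16.8000 7.3000 0.7000 0.0000] k=[43 41 26 19 3 6 0]
t=20: x=[42.8000 39.7000 26.8000 18.1000 4.9000 5.1000 0.6000] k=[48 40 26 13 7 1 0]
t=21: x=[47.2000 39.4000 26.1000 13.7000 7.0000 1.5000 0.1000] k=[48 40 31 17 9 0 0]
t=22: x=[47.2000 39.9000 30.5000 17.6000 8.9000 0.9000 0.0000] k=[48 44 34 13 10 2 0]
t=23: x=[47.6000 43.4000 32.9000 14.8000 9.5000 2.6000 0.2000] k=[45 46 34 11 9 0 0]
t=24: x=[45.1000 44.7000 32.9000 13.1000 8.3000 0.9000 0.0000] k=[40 44 35 16 8 1 0]
t=25: x=[40.4000 42.7000 34.0000 17.1000 8.1000 1.6000 0.1000] k=[41 39 31 13 6 3 4]

[0.3504, 0.3333, 0.2650, 0.1111, 0.0513, 0.0256, 0.0342]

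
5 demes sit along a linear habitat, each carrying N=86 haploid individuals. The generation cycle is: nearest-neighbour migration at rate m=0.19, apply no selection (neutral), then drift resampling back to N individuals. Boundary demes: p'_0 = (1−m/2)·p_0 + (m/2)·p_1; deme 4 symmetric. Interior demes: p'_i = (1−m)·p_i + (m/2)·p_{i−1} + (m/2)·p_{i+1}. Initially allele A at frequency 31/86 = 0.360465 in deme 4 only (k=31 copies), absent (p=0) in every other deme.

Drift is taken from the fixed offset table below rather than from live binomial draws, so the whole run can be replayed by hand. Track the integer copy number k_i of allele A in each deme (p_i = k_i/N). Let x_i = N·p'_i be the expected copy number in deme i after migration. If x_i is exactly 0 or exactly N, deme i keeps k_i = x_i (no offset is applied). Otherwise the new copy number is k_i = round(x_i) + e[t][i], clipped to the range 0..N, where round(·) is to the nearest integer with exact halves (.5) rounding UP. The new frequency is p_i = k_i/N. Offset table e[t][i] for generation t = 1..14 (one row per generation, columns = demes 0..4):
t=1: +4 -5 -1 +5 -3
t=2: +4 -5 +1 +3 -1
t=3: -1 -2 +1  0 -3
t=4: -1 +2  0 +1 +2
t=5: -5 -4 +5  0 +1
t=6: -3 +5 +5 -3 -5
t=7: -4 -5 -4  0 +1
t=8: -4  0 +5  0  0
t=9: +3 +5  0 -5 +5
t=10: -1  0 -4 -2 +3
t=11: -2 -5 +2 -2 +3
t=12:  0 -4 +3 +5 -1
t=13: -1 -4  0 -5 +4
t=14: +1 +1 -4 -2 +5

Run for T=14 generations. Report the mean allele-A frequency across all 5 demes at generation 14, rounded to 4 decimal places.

0.0977

t=0: k=[0 0 0 0 31]
t=1: x=[0.0000 0.0000 0.0000 2.9450 28.0550] k=[0 0 0 8 25]
t=2: x=[0.0000 0.0000 0.7600 8.8550 23.3850] k=[0 0 2 12 22]
t=3: x=[0.0000 0.1900 2.7600 12.0000 21.0500] k=[0 0 4 12 18]
t=4: x=[0.0000 0.3800 4.3800 11.8100 17.4300] k=[0 2 4 13 19]
t=5: x=[0.1900 2.0000 4.6650 12.7150 18.4300] k=[0 0 10 13 19]
t=6: x=[0.0000 0.9500 9.3350 13.2850 18.4300] k=[0 6 14 10 13]
t=7: x=[0.5700 6.1900 12.8600 10.6650 12.7150] k=[0 1 9 11 14]
t=8: x=[0.0950 1.6650 8.4300 11.0950 13.7150] k=[0 2 13 11 14]
t=9: x=[0.1900 2.8550 11.7650 11.4750 13.7150] k=[3 8 12 6 19]
t=10: x=[3.4750 7.9050 11.0500 7.8050 17.7650] k=[2 8 7 6 21]
t=11: x=[2.5700 7.3350 7.0000 7.5200 19.5750] k=[1 2 9 6 23]
t=12: x=[1.0950 2.5700 8.0500 7.9000 21.3850] k=[1 0 11 13 20]
t=13: x=[0.9050 1.1400 10.1450 13.4750 19.3350] k=[0 0 10 8 23]
t=14: x=[0.0000 0.9500 8.8600 9.6150 21.5750] k=[0 2 5 8 27]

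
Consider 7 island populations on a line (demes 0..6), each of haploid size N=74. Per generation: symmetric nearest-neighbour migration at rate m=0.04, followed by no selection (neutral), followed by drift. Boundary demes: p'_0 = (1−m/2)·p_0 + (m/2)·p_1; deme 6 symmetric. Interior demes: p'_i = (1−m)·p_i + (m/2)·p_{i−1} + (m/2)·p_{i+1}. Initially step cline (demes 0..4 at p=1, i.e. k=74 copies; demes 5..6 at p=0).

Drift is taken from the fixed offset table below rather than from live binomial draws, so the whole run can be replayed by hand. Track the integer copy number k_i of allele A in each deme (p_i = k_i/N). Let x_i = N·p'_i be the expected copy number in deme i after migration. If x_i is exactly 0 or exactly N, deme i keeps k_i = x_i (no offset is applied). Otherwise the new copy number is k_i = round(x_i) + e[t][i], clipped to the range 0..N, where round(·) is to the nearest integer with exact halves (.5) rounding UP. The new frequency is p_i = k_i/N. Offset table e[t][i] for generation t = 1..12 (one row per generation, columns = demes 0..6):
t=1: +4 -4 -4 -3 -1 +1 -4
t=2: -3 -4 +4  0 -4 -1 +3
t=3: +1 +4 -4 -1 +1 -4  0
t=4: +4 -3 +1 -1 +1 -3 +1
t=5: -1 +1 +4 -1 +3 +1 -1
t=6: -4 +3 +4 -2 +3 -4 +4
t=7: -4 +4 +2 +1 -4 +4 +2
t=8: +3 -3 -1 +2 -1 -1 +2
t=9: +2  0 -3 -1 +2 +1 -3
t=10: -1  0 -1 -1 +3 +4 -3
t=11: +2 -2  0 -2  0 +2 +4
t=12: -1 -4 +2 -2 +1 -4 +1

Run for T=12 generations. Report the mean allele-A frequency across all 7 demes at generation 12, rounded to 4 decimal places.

0.7085

t=0: k=[74 74 74 74 74 0 0]
t=1: x=[74.0000 74.0000 74.0000 74.0000 72.5200 1.4800 0.0000] k=[74 74 74 74 72 2 0]
t=2: x=[74.0000 74.0000 74.0000 73.9600 70.6400 3.3600 0.0400] k=[74 74 74 74 67 2 3]
t=3: x=[74.0000 74.0000 74.0000 73.8600 65.8400 3.3200 2.9800] k=[74 74 74 73 67 0 3]
t=4: x=[74.0000 74.0000 73.9800 72.9000 65.7800 1.4000 2.9400] k=[74 74 74 72 67 0 4]
t=5: x=[74.0000 74.0000 73.9600 71.9400 65.7600 1.4200 3.9200] k=[74 74 74 71 69 2 3]
t=6: x=[74.0000 74.0000 73.9400 71.0200 67.7000 3.3600 2.9800] k=[74 74 74 69 71 0 7]
t=7: x=[74.0000 74.0000 73.9000 69.1400 69.5400 1.5600 6.8600] k=[74 74 74 70 66 6 9]
t=8: x=[74.0000 74.0000 73.9200 70.0000 64.8800 7.2600 8.9400] k=[74 74 73 72 64 6 11]
t=9: x=[74.0000 73.9800 73.0000 71.8600 63.0000 7.2600 10.9000] k=[74 74 70 71 65 8 8]
t=10: x=[74.0000 73.9200 70.1000 70.8600 63.9800 9.1400 8.0000] k=[74 74 69 70 67 13 5]
t=11: x=[74.0000 73.9000 69.1200 69.9200 65.9800 13.9200 5.1600] k=[74 72 69 68 66 16 9]
t=12: x=[73.9600 71.9800 69.0400 67.9800 65.0400 16.8600 9.1400] k=[73 68 71 66 66 13 10]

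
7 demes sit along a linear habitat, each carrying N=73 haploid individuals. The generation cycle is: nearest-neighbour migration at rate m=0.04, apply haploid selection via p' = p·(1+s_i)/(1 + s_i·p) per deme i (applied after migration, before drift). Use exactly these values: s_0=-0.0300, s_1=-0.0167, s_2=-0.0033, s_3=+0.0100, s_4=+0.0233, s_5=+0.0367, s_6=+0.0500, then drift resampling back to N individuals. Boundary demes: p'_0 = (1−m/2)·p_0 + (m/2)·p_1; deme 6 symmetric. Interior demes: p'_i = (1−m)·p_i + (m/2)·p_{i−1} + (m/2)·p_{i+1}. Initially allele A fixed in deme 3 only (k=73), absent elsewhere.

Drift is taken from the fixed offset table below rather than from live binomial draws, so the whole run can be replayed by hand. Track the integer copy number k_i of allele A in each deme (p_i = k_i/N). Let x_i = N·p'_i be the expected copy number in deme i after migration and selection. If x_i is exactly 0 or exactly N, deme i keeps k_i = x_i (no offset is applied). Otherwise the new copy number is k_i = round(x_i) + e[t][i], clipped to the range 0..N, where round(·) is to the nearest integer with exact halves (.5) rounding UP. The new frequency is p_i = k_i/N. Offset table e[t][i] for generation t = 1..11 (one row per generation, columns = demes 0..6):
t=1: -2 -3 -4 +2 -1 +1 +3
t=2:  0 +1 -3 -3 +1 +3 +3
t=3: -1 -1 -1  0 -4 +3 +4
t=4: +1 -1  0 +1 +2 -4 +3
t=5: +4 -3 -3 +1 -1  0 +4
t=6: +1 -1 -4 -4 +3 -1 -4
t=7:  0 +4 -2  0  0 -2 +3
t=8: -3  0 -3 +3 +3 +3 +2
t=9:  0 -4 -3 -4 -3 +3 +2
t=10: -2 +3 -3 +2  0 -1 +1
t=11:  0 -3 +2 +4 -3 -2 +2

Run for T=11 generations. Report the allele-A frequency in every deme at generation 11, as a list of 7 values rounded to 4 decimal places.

t=0: k=[0 0 0 73 0 0 0]
t=1: x=[0.0000 0.0000 1.4553 70.1078 1.4933 0.0000 0.0000] k=[0 0 0 72 0 0 0]
t=2: x=[0.0000 0.0000 1.4353 69.1564 1.4729 0.0000 0.0000] k=[0 0 0 66 2 0 0]
t=3: x=[0.0000 0.0000 1.3157 63.4827 3.3121 0.0415 0.0000] k=[0 0 0 63 0 3 0]
t=4: x=[0.0000 0.0000 1.2559 60.5829 1.3502 2.9814 0.0630] k=[0 0 1 62 3 0 3]
t=5: x=[0.0000 0.0197 2.1930 59.7085 4.2105 0.1244 3.0808] k=[0 0 0 61 3 0 7]
t=6: x=[0.0000 0.0000 1.2160 58.7346 4.1900 0.2073 7.1693] k=[0 0 0 55 7 0 3]
t=7: x=[0.0000 0.0000 1.0964 53.0844 7.9823 0.2073 3.0808] k=[0 0 0 53 8 0 6]
t=8: x=[0.0000 0.0000 1.0566 51.1925 8.9188 0.2902 6.1492] k=[0 0 0 54 12 3 8]
t=9: x=[0.0000 0.0000 1.0765 52.2282 12.9028 3.3948 8.2504] k=[0 0 0 48 10 6 10]
t=10: x=[0.0000 0.0000 0.9569 46.4483 10.8917 6.3664 10.3457] k=[0 0 0 48 11 5 11]
t=11: x=[0.0000 0.0000 0.9569 46.4683 11.8468 5.4180 11.3395] k=[0 0 3 50 9 3 13]

[0.0000, 0.0000, 0.0411, 0.6849, 0.1233, 0.0411, 0.1781]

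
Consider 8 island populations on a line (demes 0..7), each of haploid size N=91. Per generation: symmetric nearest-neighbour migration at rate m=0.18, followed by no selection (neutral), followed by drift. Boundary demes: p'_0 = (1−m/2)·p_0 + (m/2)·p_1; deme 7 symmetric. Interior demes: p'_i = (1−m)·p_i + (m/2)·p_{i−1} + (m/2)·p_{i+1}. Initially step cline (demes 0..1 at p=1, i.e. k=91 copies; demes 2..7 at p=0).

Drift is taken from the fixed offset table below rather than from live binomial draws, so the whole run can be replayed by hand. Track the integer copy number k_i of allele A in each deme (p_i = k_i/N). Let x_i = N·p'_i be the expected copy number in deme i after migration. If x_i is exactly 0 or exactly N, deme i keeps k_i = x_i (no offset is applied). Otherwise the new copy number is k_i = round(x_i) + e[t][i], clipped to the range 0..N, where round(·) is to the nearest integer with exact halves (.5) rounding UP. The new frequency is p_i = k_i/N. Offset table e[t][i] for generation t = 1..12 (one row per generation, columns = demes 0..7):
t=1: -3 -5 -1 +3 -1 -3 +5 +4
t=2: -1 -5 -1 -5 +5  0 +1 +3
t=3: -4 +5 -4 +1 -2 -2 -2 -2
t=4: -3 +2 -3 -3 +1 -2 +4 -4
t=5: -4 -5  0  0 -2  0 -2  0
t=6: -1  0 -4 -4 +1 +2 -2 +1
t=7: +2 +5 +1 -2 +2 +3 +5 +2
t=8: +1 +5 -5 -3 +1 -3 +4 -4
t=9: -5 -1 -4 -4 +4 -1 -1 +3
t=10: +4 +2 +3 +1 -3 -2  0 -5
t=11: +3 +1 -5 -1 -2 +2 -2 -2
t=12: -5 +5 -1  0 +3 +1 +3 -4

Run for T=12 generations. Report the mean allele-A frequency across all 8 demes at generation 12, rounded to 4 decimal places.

0.2170

t=0: k=[91 91 0 0 0 0 0 0]
t=1: x=[91.0000 82.8100 8.1900 0.0000 0.0000 0.0000 0.0000 0.0000] k=[91 78 7 0 0 0 0 0]
t=2: x=[89.8300 72.7800 12.7600 0.6300 0.0000 0.0000 0.0000 0.0000] k=[89 68 12 0 0 0 0 0]
t=3: x=[87.1100 64.8500 15.9600 1.0800 0.0000 0.0000 0.0000 0.0000] k=[83 70 12 2 0 0 0 0]
t=4: x=[81.8300 65.9500 16.3200 2.7200 0.1800 0.0000 0.0000 0.0000] k=[79 68 13 0 1 0 0 0]
t=5: x=[78.0100 64.0400 16.7800 1.2600 0.8200 0.0900 0.0000 0.0000] k=[74 59 17 1 0 0 0 0]
t=6: x=[72.6500 56.5700 19.3400 2.3500 0.0900 0.0000 0.0000 0.0000] k=[72 57 15 0 1 0 0 0]
t=7: x=[70.6500 54.5700 17.4300 1.4400 0.8200 0.0900 0.0000 0.0000] k=[73 60 18 0 3 3 0 0]
t=8: x=[71.8300 57.3900 20.1600 1.8900 2.7300 2.7300 0.2700 0.0000] k=[73 62 15 0 4 0 4 0]
t=9: x=[72.0100 58.7600 17.8800 1.7100 3.2800 0.7200 3.2800 0.3600] k=[67 58 14 0 7 0 2 3]
t=10: x=[66.1900 54.8500 16.7000 1.8900 5.7400 0.8100 1.9100 2.9100] k=[70 57 20 3 3 0 2 0]
t=11: x=[68.8300 54.8400 21.8000 4.5300 2.7300 0.4500 1.6400 0.1800] k=[72 56 17 4 1 2 0 0]
t=12: x=[70.5600 53.9300 19.3400 4.9000 1.3600 1.7300 0.1800 0.0000] k=[66 59 18 5 4 3 3 0]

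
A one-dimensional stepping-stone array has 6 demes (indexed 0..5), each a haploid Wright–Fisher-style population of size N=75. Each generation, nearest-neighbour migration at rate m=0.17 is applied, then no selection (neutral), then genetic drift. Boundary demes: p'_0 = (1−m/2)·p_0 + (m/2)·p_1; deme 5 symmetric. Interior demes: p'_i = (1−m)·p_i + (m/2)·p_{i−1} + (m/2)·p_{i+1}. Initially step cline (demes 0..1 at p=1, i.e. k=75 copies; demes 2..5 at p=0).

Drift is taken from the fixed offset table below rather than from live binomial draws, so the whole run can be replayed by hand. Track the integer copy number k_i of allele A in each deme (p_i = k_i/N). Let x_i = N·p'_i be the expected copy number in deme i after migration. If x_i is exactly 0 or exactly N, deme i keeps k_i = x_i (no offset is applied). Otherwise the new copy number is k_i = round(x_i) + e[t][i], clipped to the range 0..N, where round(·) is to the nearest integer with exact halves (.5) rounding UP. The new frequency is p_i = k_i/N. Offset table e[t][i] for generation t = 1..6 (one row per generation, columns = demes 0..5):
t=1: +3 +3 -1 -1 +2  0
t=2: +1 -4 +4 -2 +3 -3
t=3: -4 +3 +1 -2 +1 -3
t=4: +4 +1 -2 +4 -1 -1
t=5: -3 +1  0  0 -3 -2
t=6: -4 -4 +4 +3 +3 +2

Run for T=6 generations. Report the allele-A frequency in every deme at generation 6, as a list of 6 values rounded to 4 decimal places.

t=0: k=[75 75 0 0 0 0]
t=1: x=[75.0000 68.6250 6.3750 0.0000 0.0000 0.0000] k=[75 72 5 0 0 0]
t=2: x=[74.7450 66.5600 10.2700 0.4250 0.0000 0.0000] k=[75 63 14 0 0 0]
t=3: x=[73.9800 59.8550 16.9750 1.1900 0.0000 0.0000] k=[70 63 18 0 0 0]
t=4: x=[69.4050 59.7700 20.2950 1.5300 0.0000 0.0000] k=[73 61 18 6 0 0]
t=5: x=[71.9800 58.3650 20.6350 6.5100 0.5100 0.0000] k=[69 59 21 7 0 0]
t=6: x=[68.1500 56.6200 23.0400 7.5950 0.5950 0.0000] k=[64 53 27 11 4 0]

[0.8533, 0.7067, 0.3600, 0.1467, 0.0533, 0.0000]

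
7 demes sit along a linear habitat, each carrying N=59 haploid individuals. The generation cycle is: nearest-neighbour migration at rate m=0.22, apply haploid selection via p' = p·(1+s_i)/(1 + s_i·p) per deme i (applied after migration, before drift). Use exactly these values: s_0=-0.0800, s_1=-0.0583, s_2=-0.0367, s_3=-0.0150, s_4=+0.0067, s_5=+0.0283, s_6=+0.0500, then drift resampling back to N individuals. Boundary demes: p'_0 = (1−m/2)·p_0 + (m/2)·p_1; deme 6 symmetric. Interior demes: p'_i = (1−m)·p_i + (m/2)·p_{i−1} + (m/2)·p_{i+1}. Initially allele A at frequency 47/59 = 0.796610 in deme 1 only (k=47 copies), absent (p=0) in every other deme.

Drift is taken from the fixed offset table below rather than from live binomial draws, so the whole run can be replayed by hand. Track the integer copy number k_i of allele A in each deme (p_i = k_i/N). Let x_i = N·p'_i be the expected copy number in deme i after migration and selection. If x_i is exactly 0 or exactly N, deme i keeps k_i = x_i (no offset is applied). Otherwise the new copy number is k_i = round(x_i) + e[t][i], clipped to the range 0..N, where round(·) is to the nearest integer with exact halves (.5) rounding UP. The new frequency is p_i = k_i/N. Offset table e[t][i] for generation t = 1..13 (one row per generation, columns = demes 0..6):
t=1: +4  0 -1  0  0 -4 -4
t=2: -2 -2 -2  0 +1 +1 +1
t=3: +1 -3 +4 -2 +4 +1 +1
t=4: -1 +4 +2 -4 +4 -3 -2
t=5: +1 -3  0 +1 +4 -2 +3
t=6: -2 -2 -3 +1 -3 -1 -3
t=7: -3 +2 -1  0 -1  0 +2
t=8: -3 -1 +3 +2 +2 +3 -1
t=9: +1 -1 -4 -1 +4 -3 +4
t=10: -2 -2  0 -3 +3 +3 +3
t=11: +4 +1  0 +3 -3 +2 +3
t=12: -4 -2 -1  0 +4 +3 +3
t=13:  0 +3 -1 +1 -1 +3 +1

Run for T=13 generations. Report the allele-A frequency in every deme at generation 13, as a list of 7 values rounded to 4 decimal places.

t=0: k=[0 47 0 0 0 0 0]
t=1: x=[4.7900 35.8203 4.9963 0.0000 0.0000 0.0000 0.0000] k=[9 36 4 0 0 0 0]
t=2: x=[11.1941 28.6242 6.8503 0.4334 0.0000 0.0000 0.0000] k=[9 27 5 0 0 0 0]
t=3: x=[10.2543 21.7686 6.6463 0.5418 0.0000 0.0000 0.0000] k=[11 19 11 0 0 0 0]
t=4: x=[11.1085 16.5163 10.3471 1.1922 0.0000 0.0000 0.0000] k=[10 21 12 0 0 0 0]
t=5: x=[10.4724 18.0391 11.3239 1.3006 0.0000 0.0000 0.0000] k=[11 15 11 2 0 0 0]
t=6: x=[10.6906 13.4850 10.1323 2.7304 0.2215 0.0000 0.0000] k=[9 11 7 4 0 0 0]
t=7: x=[8.5898 9.8377 6.8795 3.8354 0.4429 0.0000 0.0000] k=[6 12 6 4 0 0 0]
t=8: x=[6.1830 10.1646 6.2286 3.7269 0.4429 0.0000 0.0000] k=[3 9 9 6 2 0 0]
t=9: x=[3.3840 7.9190 8.3971 5.8104 2.2343 0.2262 0.0000] k=[4 7 4 5 6 0 0]
t=10: x=[4.0071 6.0080 4.2889 4.9313 5.2619 0.6785 0.0000] k=[2 4 4 2 8 4 0]
t=11: x=[2.0486 3.5730 3.6499 2.8389 6.9408 4.1053 0.4618] k=[6 5 4 6 4 6 3]
t=12: x=[5.4624 4.7319 4.1824 5.4844 4.4675 5.5896 3.4867] k=[1 3 3 5 8 9 6]
t=13: x=[1.1243 2.6251 3.1081 5.0399 7.8252 8.7663 6.6110] k=[1 6 2 6 7 12 8]

[0.0169, 0.1017, 0.0339, 0.1017, 0.1186, 0.2034, 0.1356]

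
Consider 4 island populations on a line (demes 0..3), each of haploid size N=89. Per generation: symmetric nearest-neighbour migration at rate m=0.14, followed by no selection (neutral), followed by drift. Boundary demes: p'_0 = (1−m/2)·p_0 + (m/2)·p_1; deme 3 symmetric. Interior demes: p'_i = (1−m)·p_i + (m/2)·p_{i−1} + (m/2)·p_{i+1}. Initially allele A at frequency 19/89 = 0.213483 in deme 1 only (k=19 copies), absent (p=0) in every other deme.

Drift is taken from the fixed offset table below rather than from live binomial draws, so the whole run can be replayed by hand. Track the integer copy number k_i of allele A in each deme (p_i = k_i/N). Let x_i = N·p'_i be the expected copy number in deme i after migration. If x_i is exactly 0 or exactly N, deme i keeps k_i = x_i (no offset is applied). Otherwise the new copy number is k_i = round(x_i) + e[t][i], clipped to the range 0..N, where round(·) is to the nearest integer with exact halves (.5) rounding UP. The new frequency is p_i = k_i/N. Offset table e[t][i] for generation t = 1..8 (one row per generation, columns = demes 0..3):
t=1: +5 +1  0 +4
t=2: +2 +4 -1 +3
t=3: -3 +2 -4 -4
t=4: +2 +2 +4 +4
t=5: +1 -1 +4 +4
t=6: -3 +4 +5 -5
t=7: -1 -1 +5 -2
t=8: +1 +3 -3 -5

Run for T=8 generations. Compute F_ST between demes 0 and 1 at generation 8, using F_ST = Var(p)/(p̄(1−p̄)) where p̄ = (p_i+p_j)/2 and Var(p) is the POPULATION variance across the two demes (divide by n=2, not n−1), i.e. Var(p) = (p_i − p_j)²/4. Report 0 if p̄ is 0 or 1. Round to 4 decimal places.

0.0178

t=0: k=[0 19 0 0]
t=1: x=[1.3300 16.3400 1.3300 0.0000] k=[6 17 1 0]
t=2: x=[6.7700 15.1100 2.0500 0.0700] k=[9 19 1 3]
t=3: x=[9.7000 17.0400 2.4000 2.8600] k=[7 19 0 0]
t=4: x=[7.8400 16.8300 1.3300 0.0000] k=[10 19 5 0]
t=5: x=[10.6300 17.3900 5.6300 0.3500] k=[12 16 10 4]
t=6: x=[12.2800 15.3000 10.0000 4.4200] k=[9 19 15 0]
t=7: x=[9.7000 18.0200 14.2300 1.0500] k=[9 17 19 0]
t=8: x=[9.5600 16.5800 17.5300 1.3300] k=[11 20 15 0]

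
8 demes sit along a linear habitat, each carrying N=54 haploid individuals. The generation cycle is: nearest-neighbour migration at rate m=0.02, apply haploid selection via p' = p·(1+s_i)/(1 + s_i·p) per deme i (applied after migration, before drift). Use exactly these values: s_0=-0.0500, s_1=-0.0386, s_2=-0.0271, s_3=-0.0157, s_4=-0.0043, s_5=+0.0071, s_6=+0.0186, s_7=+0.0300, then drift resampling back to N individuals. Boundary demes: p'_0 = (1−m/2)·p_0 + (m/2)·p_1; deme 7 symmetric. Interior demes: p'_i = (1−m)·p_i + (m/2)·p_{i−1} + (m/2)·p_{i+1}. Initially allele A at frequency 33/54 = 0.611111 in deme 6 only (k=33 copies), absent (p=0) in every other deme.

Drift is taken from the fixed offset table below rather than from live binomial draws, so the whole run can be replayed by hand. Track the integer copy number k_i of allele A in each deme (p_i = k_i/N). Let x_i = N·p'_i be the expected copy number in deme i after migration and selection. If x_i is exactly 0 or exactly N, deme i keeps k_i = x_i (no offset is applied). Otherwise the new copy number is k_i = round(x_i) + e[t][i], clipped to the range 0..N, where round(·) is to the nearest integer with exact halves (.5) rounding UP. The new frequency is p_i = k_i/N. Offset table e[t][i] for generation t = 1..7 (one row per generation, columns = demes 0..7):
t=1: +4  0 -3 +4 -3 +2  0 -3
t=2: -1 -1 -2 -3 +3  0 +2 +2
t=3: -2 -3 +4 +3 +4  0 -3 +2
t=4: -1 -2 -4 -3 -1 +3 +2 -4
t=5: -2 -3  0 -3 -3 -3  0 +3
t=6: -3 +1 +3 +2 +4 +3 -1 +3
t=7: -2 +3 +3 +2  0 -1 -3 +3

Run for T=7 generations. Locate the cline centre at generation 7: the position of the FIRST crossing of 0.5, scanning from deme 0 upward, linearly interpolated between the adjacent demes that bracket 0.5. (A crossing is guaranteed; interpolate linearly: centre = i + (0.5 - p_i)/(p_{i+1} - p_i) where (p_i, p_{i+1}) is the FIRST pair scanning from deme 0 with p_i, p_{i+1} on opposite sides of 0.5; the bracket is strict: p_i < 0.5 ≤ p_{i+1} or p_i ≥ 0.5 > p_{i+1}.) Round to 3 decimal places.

t=0: k=[0 0 0 0 0 0 33 0]
t=1: x=[0.0000 0.0000 0.0000 0.0000 0.0000 0.3323 32.5786 0.3398] k=[0 0 0 0 0 2 33 0]
t=2: x=[0.0000 0.0000 0.0000 0.0000 0.0199 2.3056 32.5985 0.3398] k=[0 0 0 0 3 2 35 2]
t=3: x=[0.0000 0.0000 0.0000 0.0295 2.9480 2.3559 34.5698 2.3968] k=[0 0 0 3 7 2 32 4]
t=4: x=[0.0000 0.0000 0.0292 2.9653 6.8841 2.3660 31.6618 4.3979] k=[0 0 0 0 6 5 34 0]
t=5: x=[0.0000 0.0000 0.0000 0.0591 5.9073 5.3339 33.6044 0.3501] k=[0 0 0 0 3 2 34 3]
t=6: x=[0.0000 0.0000 0.0000 0.0295 2.9480 2.3458 33.6044 3.4030] k=[0 0 0 2 7 5 33 6]
t=7: x=[0.0000 0.0000 0.0195 1.9993 6.9040 5.3339 32.6882 6.4357] k=[0 0 3 4 7 4 30 9]

5.885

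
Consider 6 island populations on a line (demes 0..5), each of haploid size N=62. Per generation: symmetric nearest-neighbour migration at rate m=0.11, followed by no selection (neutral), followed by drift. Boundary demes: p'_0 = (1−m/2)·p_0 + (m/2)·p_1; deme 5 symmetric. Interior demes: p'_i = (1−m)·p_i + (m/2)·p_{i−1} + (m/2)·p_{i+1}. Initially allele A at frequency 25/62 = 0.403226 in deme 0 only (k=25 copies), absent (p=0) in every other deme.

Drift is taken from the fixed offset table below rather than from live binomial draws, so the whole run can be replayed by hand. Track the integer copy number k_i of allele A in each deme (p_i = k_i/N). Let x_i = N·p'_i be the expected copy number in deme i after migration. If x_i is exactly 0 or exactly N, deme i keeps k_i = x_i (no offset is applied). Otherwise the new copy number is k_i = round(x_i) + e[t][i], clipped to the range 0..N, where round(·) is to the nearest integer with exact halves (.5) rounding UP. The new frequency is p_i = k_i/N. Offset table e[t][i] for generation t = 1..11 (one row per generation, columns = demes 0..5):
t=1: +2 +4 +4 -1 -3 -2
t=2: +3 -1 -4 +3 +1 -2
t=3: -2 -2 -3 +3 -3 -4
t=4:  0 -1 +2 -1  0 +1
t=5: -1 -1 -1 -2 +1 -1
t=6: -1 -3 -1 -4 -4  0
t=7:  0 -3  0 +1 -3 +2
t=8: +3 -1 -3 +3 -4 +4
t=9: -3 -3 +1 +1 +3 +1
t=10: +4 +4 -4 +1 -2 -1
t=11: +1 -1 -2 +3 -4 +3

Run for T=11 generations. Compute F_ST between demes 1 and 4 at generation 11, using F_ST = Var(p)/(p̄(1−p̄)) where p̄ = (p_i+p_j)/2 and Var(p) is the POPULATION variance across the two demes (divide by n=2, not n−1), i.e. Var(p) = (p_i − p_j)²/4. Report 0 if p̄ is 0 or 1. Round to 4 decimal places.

0.0420

t=0: k=[25 0 0 0 0 0]
t=1: x=[23.6250 1.3750 0.0000 0.0000 0.0000 0.0000] k=[26 5 0 0 0 0]
t=2: x=[24.8450 5.8800 0.2750 0.0000 0.0000 0.0000] k=[28 5 0 0 0 0]
t=3: x=[26.7350 5.9900 0.2750 0.0000 0.0000 0.0000] k=[25 4 0 0 0 0]
t=4: x=[23.8450 4.9350 0.2200 0.0000 0.0000 0.0000] k=[24 4 2 0 0 0]
t=5: x=[22.9000 4.9900 2.0000 0.1100 0.0000 0.0000] k=[22 4 1 0 0 0]
t=6: x=[21.0100 4.8250 1.1100 0.0550 0.0000 0.0000] k=[20 2 0 0 0 0]
t=7: x=[19.0100 2.8800 0.1100 0.0000 0.0000 0.0000] k=[19 0 0 0 0 0]
t=8: x=[17.9550 1.0450 0.0000 0.0000 0.0000 0.0000] k=[21 0 0 0 0 0]
t=9: x=[19.8450 1.1550 0.0000 0.0000 0.0000 0.0000] k=[17 0 0 0 0 0]
t=10: x=[16.0650 0.9350 0.0000 0.0000 0.0000 0.0000] k=[20 5 0 0 0 0]
t=11: x=[19.1750 5.5500 0.2750 0.0000 0.0000 0.0000] k=[20 5 0 0 0 0]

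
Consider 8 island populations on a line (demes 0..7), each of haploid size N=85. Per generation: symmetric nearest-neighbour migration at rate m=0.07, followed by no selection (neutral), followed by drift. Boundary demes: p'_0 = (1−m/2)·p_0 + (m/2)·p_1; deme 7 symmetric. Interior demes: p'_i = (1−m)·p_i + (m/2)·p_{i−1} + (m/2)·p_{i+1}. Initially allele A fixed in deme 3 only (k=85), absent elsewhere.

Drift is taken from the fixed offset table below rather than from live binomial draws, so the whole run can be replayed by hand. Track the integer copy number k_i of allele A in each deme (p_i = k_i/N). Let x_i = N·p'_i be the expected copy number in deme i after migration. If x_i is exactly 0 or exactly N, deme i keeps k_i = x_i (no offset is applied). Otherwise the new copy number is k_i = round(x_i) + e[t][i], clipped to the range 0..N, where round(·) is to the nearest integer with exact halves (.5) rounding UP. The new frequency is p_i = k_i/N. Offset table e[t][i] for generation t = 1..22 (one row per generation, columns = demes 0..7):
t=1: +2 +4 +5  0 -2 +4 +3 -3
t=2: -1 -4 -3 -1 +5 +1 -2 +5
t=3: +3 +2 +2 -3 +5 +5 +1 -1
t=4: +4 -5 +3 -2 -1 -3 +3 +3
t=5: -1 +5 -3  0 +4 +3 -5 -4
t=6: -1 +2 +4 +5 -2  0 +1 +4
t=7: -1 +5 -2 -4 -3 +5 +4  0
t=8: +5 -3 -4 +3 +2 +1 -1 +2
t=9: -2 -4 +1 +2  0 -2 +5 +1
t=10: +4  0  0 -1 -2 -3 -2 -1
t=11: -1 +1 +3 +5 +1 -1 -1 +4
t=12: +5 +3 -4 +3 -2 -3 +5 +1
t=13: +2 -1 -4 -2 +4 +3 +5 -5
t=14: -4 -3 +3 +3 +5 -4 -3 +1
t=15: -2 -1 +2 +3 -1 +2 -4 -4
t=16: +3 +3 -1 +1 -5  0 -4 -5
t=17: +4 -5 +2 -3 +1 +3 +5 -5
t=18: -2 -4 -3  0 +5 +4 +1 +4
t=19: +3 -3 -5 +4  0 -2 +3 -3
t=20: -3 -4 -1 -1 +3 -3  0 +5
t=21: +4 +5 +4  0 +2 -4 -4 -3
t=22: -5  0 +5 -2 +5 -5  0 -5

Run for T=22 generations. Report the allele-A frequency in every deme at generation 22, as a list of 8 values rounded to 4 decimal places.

[0.1294, 0.0824, 0.2941, 0.4706, 0.4588, 0.0471, 0.0941, 0.0000]

t=0: k=[0 0 0 85 0 0 0 0]
t=1: x=[0.0000 0.0000 2.9750 79.0500 2.9750 0.0000 0.0000 0.0000] k=[0 0 8 79 1 0 0 0]
t=2: x=[0.0000 0.2800 10.2050 73.7850 3.6950 0.0350 0.0000 0.0000] k=[0 0 7 73 9 1 0 0]
t=3: x=[0.0000 0.2450 9.0650 68.4500 10.9600 1.2450 0.0350 0.0000] k=[0 2 11 65 16 6 1 0]
t=4: x=[0.0700 2.2450 12.5750 61.3950 17.3650 6.1750 1.1400 0.0350] k=[4 0 16 59 16 3 4 3]
t=5: x=[3.8600 0.7000 16.9450 55.9900 17.0500 3.4900 3.9300 3.0350] k=[3 6 14 56 21 6 0 0]
t=6: x=[3.1050 6.1750 15.1900 53.3050 21.7000 6.3150 0.2100 0.0000] k=[2 8 19 58 20 6 1 0]
t=7: x=[2.2100 8.1750 19.9800 55.3050 20.8400 6.3150 1.1400 0.0350] k=[1 13 18 51 18 11 5 0]
t=8: x=[1.4200 12.7550 18.9800 48.6900 18.9100 11.0350 5.0350 0.1750] k=[6 10 15 52 21 12 4 2]
t=9: x=[6.1400 10.0350 16.1200 49.6200 21.7700 12.0350 4.2100 2.0700] k=[4 6 17 52 22 10 9 3]
t=10: x=[4.0700 6.3150 17.8400 49.7250 22.6300 10.3850 8.8250 3.2100] k=[8 6 18 49 21 7 7 2]
t=11: x=[7.9300 6.4900 18.6650 46.9350 21.4900 7.4900 6.8250 2.1750] k=[7 7 22 52 22 6 6 6]
t=12: x=[7.0000 7.5250 22.5250 49.9000 22.4900 6.5600 6.0000 6.0000] k=[12 11 19 53 20 4 11 7]
t=13: x=[11.9650 11.3150 19.9100 50.6550 20.5950 4.8050 10.6150 7.1400] k=[14 10 16 49 25 8 16 2]
t=14: x=[13.8600 10.3500 16.9450 47.0050 25.2450 8.8750 15.2300 2.4900] k=[10 7 20 50 30 5 12 3]
t=15: x=[9.8950 7.5600 20.5950 48.2500 29.8250 6.1200 11.4400 3.3150] k=[8 7 23 51 29 8 7 0]
t=16: x=[7.9650 7.5950 23.4200 49.2500 29.0350 8.7000 6.7900 0.2450] k=[11 11 22 50 24 9 3 0]
t=17: x=[11.0000 11.3850 22.5950 48.1100 24.3850 9.3150 3.1050 0.1050] k=[15 6 25 45 25 12 8 0]
t=18: x=[14.6850 6.9800 25.0350 43.6000 25.2450 12.3150 7.8600 0.2800] k=[13 3 22 44 30 16 9 4]
t=19: x=[12.6500 4.0150 22.1050 42.7400 30.0000 16.2450 9.0700 4.1750] k=[16 1 17 47 30 14 12 1]
t=20: x=[15.4750 2.0850 17.4900 45.3550 30.0350 14.4900 11.6850 1.3850] k=[12 0 16 44 33 11 12 6]
t=21: x=[11.5800 0.9800 16.4200 42.6350 32.6150 11.8050 11.7550 6.2100] k=[16 6 20 43 35 8 8 3]
t=22: x=[15.6500 6.8400 20.3150 41.9150 34.3350 8.9450 7.8250 3.1750] k=[11 7 25 40 39 4 8 0]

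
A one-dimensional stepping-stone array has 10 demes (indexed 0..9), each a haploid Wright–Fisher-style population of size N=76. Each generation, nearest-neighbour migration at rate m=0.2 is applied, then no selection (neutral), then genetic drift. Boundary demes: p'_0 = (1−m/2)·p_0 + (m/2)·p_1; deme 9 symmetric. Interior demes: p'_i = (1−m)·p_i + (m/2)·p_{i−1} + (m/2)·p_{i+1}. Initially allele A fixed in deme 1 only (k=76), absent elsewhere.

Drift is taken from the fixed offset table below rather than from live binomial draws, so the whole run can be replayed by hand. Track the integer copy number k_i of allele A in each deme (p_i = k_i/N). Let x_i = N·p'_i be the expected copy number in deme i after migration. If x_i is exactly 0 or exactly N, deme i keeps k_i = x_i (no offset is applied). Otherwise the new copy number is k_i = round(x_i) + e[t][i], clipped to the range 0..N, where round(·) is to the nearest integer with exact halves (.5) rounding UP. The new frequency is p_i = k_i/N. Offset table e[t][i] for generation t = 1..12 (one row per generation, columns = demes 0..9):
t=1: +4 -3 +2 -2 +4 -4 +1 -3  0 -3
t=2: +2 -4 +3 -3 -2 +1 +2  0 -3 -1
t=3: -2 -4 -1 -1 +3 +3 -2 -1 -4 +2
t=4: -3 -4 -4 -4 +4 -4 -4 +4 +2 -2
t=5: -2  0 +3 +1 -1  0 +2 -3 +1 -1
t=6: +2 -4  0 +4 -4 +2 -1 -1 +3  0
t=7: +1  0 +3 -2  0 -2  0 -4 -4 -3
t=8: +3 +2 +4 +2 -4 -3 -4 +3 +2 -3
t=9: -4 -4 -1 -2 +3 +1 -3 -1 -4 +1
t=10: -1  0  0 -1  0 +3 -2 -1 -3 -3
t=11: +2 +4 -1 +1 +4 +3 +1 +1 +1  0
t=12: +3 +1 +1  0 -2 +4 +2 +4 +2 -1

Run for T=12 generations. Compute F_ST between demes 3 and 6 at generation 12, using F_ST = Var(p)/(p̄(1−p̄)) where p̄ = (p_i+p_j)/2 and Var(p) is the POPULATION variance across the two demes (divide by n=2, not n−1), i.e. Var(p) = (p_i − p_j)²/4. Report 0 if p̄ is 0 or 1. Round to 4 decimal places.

0.0271

t=0: k=[0 76 0 0 0 0 0 0 0 0]
t=1: x=[7.6000 60.8000 7.6000 0.0000 0.0000 0.0000 0.0000 0.0000 0.0000 0.0000] k=[12 58 10 0 0 0 0 0 0 0]
t=2: x=[16.6000 48.6000 13.8000 1.0000 0.0000 0.0000 0.0000 0.0000 0.0000 0.0000] k=[19 45 17 0 0 0 0 0 0 0]
t=3: x=[21.6000 39.6000 18.1000 1.7000 0.0000 0.0000 0.0000 0.0000 0.0000 0.0000] k=[20 36 17 1 0 0 0 0 0 0]
t=4: x=[21.6000 32.5000 17.3000 2.5000 0.1000 0.0000 0.0000 0.0000 0.0000 0.0000] k=[19 29 13 0 4 0 0 0 0 0]
t=5: x=[20.0000 26.4000 13.3000 1.7000 3.2000 0.4000 0.0000 0.0000 0.0000 0.0000] k=[18 26 16 3 2 0 0 0 0 0]
t=6: x=[18.8000 24.2000 15.7000 4.2000 1.9000 0.2000 0.0000 0.0000 0.0000 0.0000] k=[21 20 16 8 0 2 0 0 0 0]
t=7: x=[20.9000 19.7000 15.6000 8.0000 1.0000 1.6000 0.2000 0.0000 0.0000 0.0000] k=[22 20 19 6 1 0 0 0 0 0]
t=8: x=[21.8000 20.1000 17.8000 6.8000 1.4000 0.1000 0.0000 0.0000 0.0000 0.0000] k=[25 22 22 9 0 0 0 0 0 0]
t=9: x=[24.7000 22.3000 20.7000 9.4000 0.9000 0.0000 0.0000 0.0000 0.0000 0.0000] k=[21 18 20 7 4 0 0 0 0 0]
t=10: x=[20.7000 18.5000 18.5000 8.0000 3.9000 0.4000 0.0000 0.0000 0.0000 0.0000] k=[20 19 19 7 4 3 0 0 0 0]
t=11: x=[19.9000 19.1000 17.8000 7.9000 4.2000 2.8000 0.3000 0.0000 0.0000 0.0000] k=[22 23 17 9 8 6 1 0 0 0]
t=12: x=[22.1000 22.3000 16.8000 9.7000 7.9000 5.7000 1.4000 0.1000 0.0000 0.0000] k=[25 23 18 10 6 10 3 4 0 0]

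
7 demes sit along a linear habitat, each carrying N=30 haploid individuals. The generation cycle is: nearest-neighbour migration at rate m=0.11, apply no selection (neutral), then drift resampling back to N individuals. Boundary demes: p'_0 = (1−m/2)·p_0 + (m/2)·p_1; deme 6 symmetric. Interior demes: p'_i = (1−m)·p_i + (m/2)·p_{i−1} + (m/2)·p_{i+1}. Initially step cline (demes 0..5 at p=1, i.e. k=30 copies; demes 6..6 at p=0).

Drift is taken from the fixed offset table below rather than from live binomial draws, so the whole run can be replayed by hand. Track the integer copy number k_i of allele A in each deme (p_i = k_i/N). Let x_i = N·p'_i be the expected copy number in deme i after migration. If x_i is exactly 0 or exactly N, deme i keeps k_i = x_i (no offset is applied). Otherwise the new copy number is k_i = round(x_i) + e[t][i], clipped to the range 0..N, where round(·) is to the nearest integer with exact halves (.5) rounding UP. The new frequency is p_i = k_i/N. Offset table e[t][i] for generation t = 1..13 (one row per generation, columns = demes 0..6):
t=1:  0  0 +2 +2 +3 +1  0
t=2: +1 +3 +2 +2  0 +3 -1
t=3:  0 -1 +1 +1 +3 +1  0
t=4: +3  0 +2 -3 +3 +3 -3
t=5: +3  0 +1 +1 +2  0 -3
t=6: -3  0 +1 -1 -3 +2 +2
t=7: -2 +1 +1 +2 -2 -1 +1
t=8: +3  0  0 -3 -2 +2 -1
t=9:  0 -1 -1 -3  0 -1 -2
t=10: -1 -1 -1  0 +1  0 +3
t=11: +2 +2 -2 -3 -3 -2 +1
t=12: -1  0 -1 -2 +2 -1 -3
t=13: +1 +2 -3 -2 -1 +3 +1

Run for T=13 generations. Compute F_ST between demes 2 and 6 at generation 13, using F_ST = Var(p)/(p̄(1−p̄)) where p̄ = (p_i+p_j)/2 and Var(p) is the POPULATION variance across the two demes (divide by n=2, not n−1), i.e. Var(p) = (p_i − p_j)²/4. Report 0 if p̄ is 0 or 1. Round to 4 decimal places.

0.1358

t=0: k=[30 30 30 30 30 30 0]
t=1: x=[30.0000 30.0000 30.0000 30.0000 30.0000 28.3500 1.6500] k=[30 30 30 30 30 29 2]
t=2: x=[30.0000 30.0000 30.0000 30.0000 29.9450 27.5700 3.4850] k=[30 30 30 30 30 30 2]
t=3: x=[30.0000 30.0000 30.0000 30.0000 30.0000 28.4600 3.5400] k=[30 30 30 30 30 29 4]
t=4: x=[30.0000 30.0000 30.0000 30.0000 29.9450 27.6800 5.3750] k=[30 30 30 30 30 30 2]
t=5: x=[30.0000 30.0000 30.0000 30.0000 30.0000 28.4600 3.5400] k=[30 30 30 30 30 28 1]
t=6: x=[30.0000 30.0000 30.0000 30.0000 29.8900 26.6250 2.4850] k=[30 30 30 30 27 29 4]
t=7: x=[30.0000 30.0000 30.0000 29.8350 27.2750 27.5150 5.3750] k=[30 30 30 30 25 27 6]
t=8: x=[30.0000 30.0000 30.0000 29.7250 25.3850 25.7350 7.1550] k=[30 30 30 27 23 28 6]
t=9: x=[30.0000 30.0000 29.8350 26.9450 23.4950 26.5150 7.2100] k=[30 30 29 24 23 26 5]
t=10: x=[30.0000 29.9450 28.7800 24.2200 23.2200 24.6800 6.1550] k=[30 29 28 24 24 25 9]
t=11: x=[29.9450 29.0000 27.8350 24.2200 24.0550 24.0650 9.8800] k=[30 30 26 21 21 22 11]
t=12: x=[30.0000 29.7800 25.9450 21.2750 21.0550 21.3400 11.6050] k=[30 30 25 19 23 20 9]
t=13: x=[30.0000 29.7250 24.9450 19.5500 22.6150 19.5600 9.6050] k=[30 30 22 18 22 23 11]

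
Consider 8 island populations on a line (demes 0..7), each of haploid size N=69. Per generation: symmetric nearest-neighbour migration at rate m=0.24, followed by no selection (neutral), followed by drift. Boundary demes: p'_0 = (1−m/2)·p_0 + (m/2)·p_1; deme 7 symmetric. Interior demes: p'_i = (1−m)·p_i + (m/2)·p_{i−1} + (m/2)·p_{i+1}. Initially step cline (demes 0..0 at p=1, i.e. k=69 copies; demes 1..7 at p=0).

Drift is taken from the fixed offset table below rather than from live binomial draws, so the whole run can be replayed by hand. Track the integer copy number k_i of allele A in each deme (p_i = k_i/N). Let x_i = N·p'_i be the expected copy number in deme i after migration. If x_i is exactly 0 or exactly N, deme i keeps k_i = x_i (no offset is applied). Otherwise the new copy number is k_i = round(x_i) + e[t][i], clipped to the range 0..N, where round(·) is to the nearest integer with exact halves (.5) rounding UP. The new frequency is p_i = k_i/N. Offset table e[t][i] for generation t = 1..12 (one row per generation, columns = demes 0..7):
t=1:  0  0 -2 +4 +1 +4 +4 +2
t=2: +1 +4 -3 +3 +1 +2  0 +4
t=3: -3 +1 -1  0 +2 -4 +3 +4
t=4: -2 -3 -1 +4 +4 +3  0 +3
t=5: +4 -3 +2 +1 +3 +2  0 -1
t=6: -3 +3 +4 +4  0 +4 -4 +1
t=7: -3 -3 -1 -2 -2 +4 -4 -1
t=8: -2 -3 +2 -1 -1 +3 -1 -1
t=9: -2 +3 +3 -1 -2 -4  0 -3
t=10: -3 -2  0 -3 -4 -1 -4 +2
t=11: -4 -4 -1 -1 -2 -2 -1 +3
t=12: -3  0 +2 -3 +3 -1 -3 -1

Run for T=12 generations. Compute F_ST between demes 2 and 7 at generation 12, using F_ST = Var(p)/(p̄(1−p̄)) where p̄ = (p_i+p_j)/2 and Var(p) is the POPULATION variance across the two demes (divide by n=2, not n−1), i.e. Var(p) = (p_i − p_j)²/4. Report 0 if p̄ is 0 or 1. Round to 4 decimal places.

t=0: k=[69 0 0 0 0 0 0 0]
t=1: x=[60.7200 8.2800 0.0000 0.0000 0.0000 0.0000 0.0000 0.0000] k=[61 8 0 0 0 0 0 0]
t=2: x=[54.6400 13.4000 0.9600 0.0000 0.0000 0.0000 0.0000 0.0000] k=[56 17 0 0 0 0 0 0]
t=3: x=[51.3200 19.6400 2.0400 0.0000 0.0000 0.0000 0.0000 0.0000] k=[48 21 1 0 0 0 0 0]
t=4: x=[44.7600 21.8400 3.2800 0.1200 0.0000 0.0000 0.0000 0.0000] k=[43 19 2 4 0 0 0 0]
t=5: x=[40.1200 19.8400 4.2800 3.2800 0.4800 0.0000 0.0000 0.0000] k=[44 17 6 4 3 0 0 0]
t=6: x=[40.7600 18.9200 7.0800 4.1200 2.7600 0.3600 0.0000 0.0000] k=[38 22 11 8 3 4 0 0]
t=7: x=[36.0800 22.6000 11.9600 7.7600 3.7200 3.4000 0.4800 0.0000] k=[33 20 11 6 2 7 0 0]
t=8: x=[31.4400 20.4800 11.4800 6.1200 3.0800 5.5600 0.8400 0.0000] k=[29 17 13 5 2 9 0 0]
t=9: x=[27.5600 17.9600 12.5200 5.6000 3.2000 7.0800 1.0800 0.0000] k=[26 21 16 5 1 3 1 0]
t=10: x=[25.4000 21.0000 15.2800 5.8400 1.7200 2.5200 1.1200 0.1200] k=[22 19 15 3 0 2 0 2]
t=11: x=[21.6400 18.8800 14.0400 4.0800 0.6000 1.5200 0.4800 1.7600] k=[18 15 13 3 0 0 0 5]
t=12: x=[17.6400 15.1200 12.0400 3.8400 0.3600 0.0000 0.6000 4.4000] k=[15 15 14 1 3 0 0 3]

0.0588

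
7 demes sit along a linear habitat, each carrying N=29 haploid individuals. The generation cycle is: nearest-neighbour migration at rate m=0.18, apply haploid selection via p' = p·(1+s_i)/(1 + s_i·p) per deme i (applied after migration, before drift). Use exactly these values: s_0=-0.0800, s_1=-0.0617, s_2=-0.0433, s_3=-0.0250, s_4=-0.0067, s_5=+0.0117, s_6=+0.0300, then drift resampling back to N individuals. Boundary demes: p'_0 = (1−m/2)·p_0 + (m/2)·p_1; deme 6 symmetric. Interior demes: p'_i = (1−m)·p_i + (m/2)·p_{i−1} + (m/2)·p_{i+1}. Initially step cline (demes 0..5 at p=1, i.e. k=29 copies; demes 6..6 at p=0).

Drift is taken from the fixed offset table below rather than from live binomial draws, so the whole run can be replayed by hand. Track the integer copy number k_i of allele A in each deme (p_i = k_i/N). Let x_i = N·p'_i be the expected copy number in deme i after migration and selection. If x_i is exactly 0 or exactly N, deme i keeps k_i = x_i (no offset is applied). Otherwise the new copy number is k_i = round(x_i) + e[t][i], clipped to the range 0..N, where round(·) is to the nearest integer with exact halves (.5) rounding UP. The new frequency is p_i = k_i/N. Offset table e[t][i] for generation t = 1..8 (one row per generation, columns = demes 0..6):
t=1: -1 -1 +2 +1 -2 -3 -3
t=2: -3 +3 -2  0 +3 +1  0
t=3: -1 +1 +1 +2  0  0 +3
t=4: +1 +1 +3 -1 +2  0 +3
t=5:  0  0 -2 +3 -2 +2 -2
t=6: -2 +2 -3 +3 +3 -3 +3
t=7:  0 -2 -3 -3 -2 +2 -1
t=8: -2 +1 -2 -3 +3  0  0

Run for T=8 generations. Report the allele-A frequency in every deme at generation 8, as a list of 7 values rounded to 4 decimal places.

[0.9310, 0.9655, 0.7241, 0.7931, 1.0000, 0.7586, 0.5517]

t=0: k=[29 29 29 29 29 29 0]
t=1: x=[29.0000 29.0000 29.0000 29.0000 29.0000 26.4175 2.6811] k=[29 29 29 29 29 23 0]
t=2: x=[29.0000 29.0000 29.0000 29.0000 28.4564 21.5347 2.1275] k=[29 29 29 29 29 23 2]
t=3: x=[29.0000 29.0000 29.0000 29.0000 28.4564 21.7136 3.9906] k=[29 29 29 29 28 22 7]
t=4: x=[29.0000 29.0000 29.0000 28.9077 27.5407 21.2562 8.5268] k=[29 29 29 28 29 21 12]
t=5: x=[29.0000 29.0000 28.9059 28.1596 28.1847 20.9777 13.0217] k=[29 29 27 29 26 23 11]
t=6: x=[29.0000 28.8082 27.2902 28.5386 25.9819 22.2504 12.2888] k=[29 29 24 29 29 19 15]
t=7: x=[29.0000 28.5209 24.7417 28.5386 28.0941 19.6140 15.5733] k=[29 27 22 26 26 22 15]
t=8: x=[28.8045 26.5931 22.5917 25.5641 25.6200 21.7932 15.8427] k=[27 28 21 23 29 22 16]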